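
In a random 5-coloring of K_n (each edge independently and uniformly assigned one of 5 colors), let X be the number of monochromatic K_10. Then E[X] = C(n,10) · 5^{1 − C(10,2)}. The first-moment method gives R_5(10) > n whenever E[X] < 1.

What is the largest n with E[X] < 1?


We need C(n, 10) · 5^{1 − 45} < 1, i.e. C(n, 10) < 5^{45 − 1} = 5684341886080801486968994140625.
Check values of n near the boundary:
  n = 5390: C(5390, 10) = 5655833965919099070255434039753; 5655833965919099070255434039753 < 5684341886080801486968994140625? YES
  n = 5391: C(5391, 10) = 5666344714787188828795213697883; 5666344714787188828795213697883 < 5684341886080801486968994140625? YES
  n = 5392: C(5392, 10) = 5676873040158402483252283957448; 5676873040158402483252283957448 < 5684341886080801486968994140625? YES
  n = 5393: C(5393, 10) = 5687418968154238267170642278008; 5687418968154238267170642278008 < 5684341886080801486968994140625? NO
  n = 5394: C(5394, 10) = 5697982524930156243149785372878; 5697982524930156243149785372878 < 5684341886080801486968994140625? NO
The largest n with C(n, 10) < 5684341886080801486968994140625 is n = 5392 (where E[X] = 5676873040158402483252283957448/5684341886080801486968994140625 ≈ 0.998686). Hence R_5(10) > 5392, i.e. R_5(10) ≥ 5393.

Largest n = 5392; hence R_5(10) > 5392.


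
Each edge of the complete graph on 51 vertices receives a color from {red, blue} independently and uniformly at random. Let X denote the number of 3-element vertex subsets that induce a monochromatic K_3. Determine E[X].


Let X = Σ_S X_S over the C(51, 3) = 20825 subsets S of size 3, where X_S = 1 if the K_3 on S is monochromatic.
For a fixed S, the K_3 on S has C(3, 2) = 3 edges. P[all 3 edges red] = (1/2)^3, and likewise for blue, so P[monochromatic] = 2·(1/2)^3 = 2^{1 − 3} = 1/4.
By linearity: E[X] = C(51, 3) · 2^{1 − 3} = 20825 · 1/4 = 20825/4.
Numerically: E[X] ≈ 5206.2500.

E[X] = C(51,3)·2^(1−C(3,2)) = 20825/4 ≈ 5206.2500.


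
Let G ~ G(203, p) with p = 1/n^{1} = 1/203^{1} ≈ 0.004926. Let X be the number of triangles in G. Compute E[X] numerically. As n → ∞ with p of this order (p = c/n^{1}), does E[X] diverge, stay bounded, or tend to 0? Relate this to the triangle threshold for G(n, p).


Number of potential triangles: C(203, 3) = 1373701.
Each occurs with probability p³ ≈ (0.004926)³ ≈ 1.195396e-07.
By linearity: E[X] = C(203, 3)·p³ ≈ 1373701 · 1.195396e-07 ≈ 0.1642.
Here α = 1, so p = 1/n is exactly at the triangle threshold p ~ 1/n. Asymptotically E[X] → c³/6 = 1³/6 = 1/6 ≈ 0.1667, a bounded constant. In this regime the triangle count is asymptotically Poisson(c³/6).

E[X] ≈ 0.1642; in regime p = Θ(1/n^{1}) E[X] stays bounded (at the triangle threshold p ~ 1/n).


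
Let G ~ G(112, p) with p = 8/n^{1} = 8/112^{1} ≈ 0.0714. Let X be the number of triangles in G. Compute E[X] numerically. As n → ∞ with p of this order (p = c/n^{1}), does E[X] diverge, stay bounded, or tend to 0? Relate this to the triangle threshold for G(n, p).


Number of potential triangles: C(112, 3) = 227920.
Each occurs with probability p³ ≈ (0.0714)³ ≈ 3.64431e-04.
By linearity: E[X] = C(112, 3)·p³ ≈ 227920 · 3.64431e-04 ≈ 83.061.
Here α = 1, so p = 8/n is exactly at the triangle threshold p ~ 1/n. Asymptotically E[X] → c³/6 = 8³/6 = 256/3 ≈ 85.333, a bounded constant. In this regime the triangle count is asymptotically Poisson(c³/6).

E[X] ≈ 83.061; in regime p = Θ(1/n^{1}) E[X] stays bounded (at the triangle threshold p ~ 1/n).


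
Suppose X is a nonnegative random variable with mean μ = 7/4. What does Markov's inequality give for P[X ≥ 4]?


μ = E[X] = 7/4, a = 4.
Markov: P[X ≥ 4] ≤ μ/a = (7/4)/4 = 7/16.
Numerically: ≈ 0.438.
(Since a = 4 > μ = 1.750, the bound 7/16 is < 1 and informative.)

P[X ≥ 4] ≤ 7/16 ≈ 0.438.


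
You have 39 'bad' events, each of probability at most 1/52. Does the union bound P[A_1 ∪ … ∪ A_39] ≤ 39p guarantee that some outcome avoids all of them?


Union bound: P[∪_{i=1}^{39} A_i] ≤ Σ_i P[A_i] ≤ 39·p = 39·(1/52) = 3/4.
Numerically: 3/4 ≈ 0.750000.
Is 3/4 < 1? YES.
Since P[∪ A_i] ≤ 3/4 < 1, the complement has P[∩ A_i^c] ≥ 1 − 3/4 = 1/4 > 0, so some outcome avoids every A_i.

39·p = 3/4 ≈ 0.750000; existence CERTIFIED by the union bound.


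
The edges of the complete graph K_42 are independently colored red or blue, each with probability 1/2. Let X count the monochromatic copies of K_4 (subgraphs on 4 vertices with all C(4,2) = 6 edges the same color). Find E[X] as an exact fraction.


Let X = Σ_S X_S over the C(42, 4) = 111930 subsets S of size 4, where X_S = 1 if the K_4 on S is monochromatic.
For a fixed S, the K_4 on S has C(4, 2) = 6 edges. P[all 6 edges red] = (1/2)^6, and likewise for blue, so P[monochromatic] = 2·(1/2)^6 = 2^{1 − 6} = 1/32.
By linearity: E[X] = C(42, 4) · 2^{1 − 6} = 111930 · 1/32 = 55965/16.
Numerically: E[X] ≈ 3497.8125.

E[X] = C(42,4)·2^(1−C(4,2)) = 55965/16 ≈ 3497.8125.


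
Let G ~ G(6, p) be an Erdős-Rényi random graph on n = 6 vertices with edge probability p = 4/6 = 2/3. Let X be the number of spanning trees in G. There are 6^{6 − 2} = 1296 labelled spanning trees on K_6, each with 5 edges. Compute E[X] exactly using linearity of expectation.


K_6 has 6^{6 − 2} = 1296 labelled spanning trees.
For each such spanning tree H, let X_H = 1 if all 5 edges of H are present in G. Then P[X_H = 1] = p^{5} = (2/3)^{5} = 32/243.
By linearity of expectation: E[X] = Σ_H E[X_H] = 1296 · p^{5} = 1296 · 32/243 = 512/3.
Numerically: E[X] ≈ 170.67.

E[X] = 1296 · (2/3)^{5} = 512/3 ≈ 170.67.


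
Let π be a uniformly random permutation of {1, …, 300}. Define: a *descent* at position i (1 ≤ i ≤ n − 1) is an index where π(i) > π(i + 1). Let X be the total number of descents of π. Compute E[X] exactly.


Write X = Σ X_I over i = 1, …, 299, with X_I the indicator of one descent.
There are 299 indicators.
For each fixed i, the pair (π(i), π(i+1)) is a uniformly random ordered pair of distinct values from {1, …, 300}; by symmetry P[π(i) > π(i+1)] = 1/2.
By linearity: E[X] = 299 · (1/2) = (300 − 1) · (1/2) = 299/2 ≈ 149.500.

E[X] = 299/2 = 149.500.


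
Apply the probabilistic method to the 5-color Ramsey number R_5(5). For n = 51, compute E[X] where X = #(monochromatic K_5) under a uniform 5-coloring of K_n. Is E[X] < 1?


E[X] = C(51, 5) · 5^{1 − 10} = 2349060 · 5^{−9} = 2349060/1953125.
As a reduced fraction: E[X] = 469812/390625 ≈ 1.202719.
Is E[X] < 1? NO.
Since E[X] ≥ 1, the first-moment bound is inconclusive at n = 51; it does NOT by itself certify R_5(5) > 51.

E[X] = 469812/390625 ≈ 1.202719; E[X] ≥ 1; first-moment method inconclusive here.


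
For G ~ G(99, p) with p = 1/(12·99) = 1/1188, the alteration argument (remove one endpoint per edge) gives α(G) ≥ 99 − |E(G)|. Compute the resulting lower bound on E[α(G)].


E[|E(G)|] = C(99, 2)·p = 4851 · (1/1188) = 49/12.
E[α(G)] ≥ n − E[|E(G)|] = 99 − 49/12 = 1139/12.
Numerically: ≈ 94.917.
(This is only a lower bound; the true E[α(G)] may be larger.)

E[α(G)] ≥ 1139/12 ≈ 94.917.


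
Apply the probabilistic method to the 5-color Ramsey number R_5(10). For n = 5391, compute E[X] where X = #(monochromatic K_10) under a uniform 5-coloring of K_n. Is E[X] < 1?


E[X] = C(5391, 10) · 5^{1 − 45} = 5666344714787188828795213697883 · 5^{−44} = 5666344714787188828795213697883/5684341886080801486968994140625.
As a reduced fraction: E[X] = 5666344714787188828795213697883/5684341886080801486968994140625 ≈ 0.997.
Is E[X] < 1? YES.
Since E[X] < 1, there exists a 5-coloring of K_{5391} with no monochromatic K_10; hence R_5(10) > 5391.

E[X] = 5666344714787188828795213697883/5684341886080801486968994140625 ≈ 0.997; E[X] < 1, so R_5(10) > 5391.


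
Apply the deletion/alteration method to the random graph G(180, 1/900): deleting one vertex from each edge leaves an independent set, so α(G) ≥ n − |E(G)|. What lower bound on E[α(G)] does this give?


E[|E(G)|] = C(180, 2)·p = 16110 · (1/900) = 179/10.
E[α(G)] ≥ n − E[|E(G)|] = 180 − 179/10 = 1621/10.
Numerically: ≈ 162.10000.
(This is only a lower bound; the true E[α(G)] may be larger.)

E[α(G)] ≥ 1621/10 ≈ 162.10000.


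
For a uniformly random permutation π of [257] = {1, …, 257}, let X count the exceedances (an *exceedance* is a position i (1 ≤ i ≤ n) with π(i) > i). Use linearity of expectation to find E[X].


Write X = Σ_{i=1}^{257} X_i, where X_i = 1_{π(i) > i}.
For each fixed i, π(i) is uniform over {1, …, 257} (marginal of a uniform permutation), so P[π(i) > i] = (n − i)/n. Summing: Σ_{i=1}^{257} (n − i)/n = (0 + 1 + … + 256)/257 = 257(257 − 1)/(2·257) = (257 − 1)/2.
Hence E[X] = Σ_{i=1}^{257} (257 − i)/257 = 128 ≈ 128.000.

E[X] = 128 = 128.000.


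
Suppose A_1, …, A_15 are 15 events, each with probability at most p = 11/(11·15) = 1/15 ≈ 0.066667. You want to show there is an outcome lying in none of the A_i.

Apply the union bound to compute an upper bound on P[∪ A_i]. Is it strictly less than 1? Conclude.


Union bound: P[∪_{i=1}^{15} A_i] ≤ Σ_i P[A_i] ≤ 15·p = 15·(1/15) = 1.
Numerically: 1 ≈ 1.000000.
Is 1 < 1? NO.
Since the bound 1 is ≥ 1, the union bound is uninformative here; it does NOT by itself certify existence.

15·p = 1 ≈ 1.000000; existence NOT certified by the union bound.


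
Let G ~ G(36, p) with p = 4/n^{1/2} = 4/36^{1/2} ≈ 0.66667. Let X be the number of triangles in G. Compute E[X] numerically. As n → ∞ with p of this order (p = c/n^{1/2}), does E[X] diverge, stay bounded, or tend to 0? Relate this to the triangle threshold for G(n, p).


Number of potential triangles: C(36, 3) = 7140.
Each occurs with probability p³ ≈ (0.66667)³ ≈ 2.9629630e-01.
By linearity: E[X] = C(36, 3)·p³ ≈ 7140 · 2.9629630e-01 ≈ 2115.55556.
Since α = 1/2 < 1, p = c/n^{1/2} ≫ 1/n is above the triangle threshold p ~ 1/n. Asymptotically E[X] ~ (c³/6)·n^{3(1−α)} = (4³/6)·n^{1.5} → ∞; triangles are abundant w.h.p.

E[X] ≈ 2115.55556; in regime p = Θ(1/n^{1/2}) E[X] diverges (above the triangle threshold p ~ 1/n).


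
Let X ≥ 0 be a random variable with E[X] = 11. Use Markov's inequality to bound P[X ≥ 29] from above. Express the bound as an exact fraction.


μ = E[X] = 11, a = 29.
Markov: P[X ≥ 29] ≤ μ/a = (11)/29 = 11/29.
Numerically: ≈ 0.37931.
(Since a = 29 > μ = 11.00000, the bound 11/29 is < 1 and informative.)

P[X ≥ 29] ≤ 11/29 ≈ 0.37931.


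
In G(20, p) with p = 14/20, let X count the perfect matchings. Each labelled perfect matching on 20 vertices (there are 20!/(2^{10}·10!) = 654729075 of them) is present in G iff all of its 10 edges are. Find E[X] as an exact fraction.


K_20 has 20!/(2^{10}·10!) = 654729075 labelled perfect matchings.
For each such perfect matching H, let X_H = 1 if all 10 edges of H are present in G. Then P[X_H = 1] = p^{10} = (7/10)^{10} = 282475249/10000000000.
Summing the indicators: E[X] = Σ_H E[X_H] = 654729075 · p^{10} = 654729075 · 282475249/10000000000 = 7397790339526587/400000000.
Numerically: E[X] ≈ 1.8494e+07.

E[X] = 654729075 · (7/10)^{10} = 7397790339526587/400000000 ≈ 1.8494e+07.


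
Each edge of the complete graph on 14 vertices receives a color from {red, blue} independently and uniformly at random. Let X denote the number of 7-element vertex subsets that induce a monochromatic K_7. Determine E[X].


Let X = Σ_S X_S over the C(14, 7) = 3432 subsets S of size 7, where X_S = 1 if the K_7 on S is monochromatic.
For a fixed S, the K_7 on S has C(7, 2) = 21 edges. P[all 21 edges red] = (1/2)^21, and likewise for blue, so P[monochromatic] = 2·(1/2)^21 = 2^{1 − 21} = 1/1048576.
By linearity of expectation: E[X] = C(14, 7) · 2^{1 − 21} = 3432 · 1/1048576 = 429/131072.
Numerically: E[X] ≈ 0.003273.

E[X] = C(14,7)·2^(1−C(7,2)) = 429/131072 ≈ 0.003273.


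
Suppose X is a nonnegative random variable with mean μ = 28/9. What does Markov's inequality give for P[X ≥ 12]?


μ = E[X] = 28/9, a = 12.
Markov: P[X ≥ 12] ≤ μ/a = (28/9)/12 = 7/27.
Numerically: ≈ 0.259.
(Since a = 12 > μ = 3.111, the bound 7/27 is < 1 and informative.)

P[X ≥ 12] ≤ 7/27 ≈ 0.259.


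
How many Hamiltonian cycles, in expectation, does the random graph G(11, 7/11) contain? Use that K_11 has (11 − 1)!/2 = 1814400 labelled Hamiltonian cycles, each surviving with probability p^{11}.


K_11 has (11 − 1)!/2 = 1814400 labelled Hamiltonian cycles.
For each such Hamiltonian cycle H, let X_H = 1 if all 11 edges of H are present in G. Then P[X_H = 1] = p^{11} = (7/11)^{11} = 1977326743/285311670611.
By linearity of expectation: E[X] = Σ_H E[X_H] = 1814400 · p^{11} = 1814400 · 1977326743/285311670611 = 3587661642499200/285311670611.
Numerically: E[X] ≈ 1.26e+04.

E[X] = 1814400 · (7/11)^{11} = 3587661642499200/285311670611 ≈ 1.26e+04.


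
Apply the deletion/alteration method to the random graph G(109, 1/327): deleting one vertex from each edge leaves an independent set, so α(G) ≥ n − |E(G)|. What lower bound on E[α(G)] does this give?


E[|E(G)|] = C(109, 2)·p = 5886 · (1/327) = 18.
E[α(G)] ≥ n − E[|E(G)|] = 109 − 18 = 91.
Numerically: ≈ 91.000.
(This is only a lower bound; the true E[α(G)] may be larger.)

E[α(G)] ≥ 91 ≈ 91.000.


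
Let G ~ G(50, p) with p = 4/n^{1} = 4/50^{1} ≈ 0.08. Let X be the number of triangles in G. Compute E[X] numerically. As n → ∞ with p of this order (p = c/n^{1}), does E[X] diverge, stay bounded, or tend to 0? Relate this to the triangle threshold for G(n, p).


Number of potential triangles: C(50, 3) = 19600.
Each occurs with probability p³ ≈ (0.08)³ ≈ 5.120000e-04.
By linearity: E[X] = C(50, 3)·p³ ≈ 19600 · 5.120000e-04 ≈ 10.0352.
Here α = 1, so p = 4/n is exactly at the triangle threshold p ~ 1/n. Asymptotically E[X] → c³/6 = 4³/6 = 32/3 ≈ 10.6667, a bounded constant. In this regime the triangle count is asymptotically Poisson(c³/6).

E[X] ≈ 10.0352; in regime p = Θ(1/n^{1}) E[X] stays bounded (at the triangle threshold p ~ 1/n).


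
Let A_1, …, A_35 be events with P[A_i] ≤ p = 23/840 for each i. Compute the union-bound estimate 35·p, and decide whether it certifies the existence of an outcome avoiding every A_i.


Union bound: P[∪_{i=1}^{35} A_i] ≤ Σ_i P[A_i] ≤ 35·p = 35·(23/840) = 23/24.
Numerically: 23/24 ≈ 0.9583.
Is 23/24 < 1? YES.
Since P[∪ A_i] ≤ 23/24 < 1, the complement has P[∩ A_i^c] ≥ 1 − 23/24 = 1/24 > 0, so some outcome avoids every A_i.

35·p = 23/24 ≈ 0.9583; existence CERTIFIED by the union bound.


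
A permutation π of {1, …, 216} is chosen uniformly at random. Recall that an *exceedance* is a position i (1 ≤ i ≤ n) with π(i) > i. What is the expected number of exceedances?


Write X = Σ_{i=1}^{216} X_i, where X_i = 1_{π(i) > i}.
For each fixed i, π(i) is uniform over {1, …, 216} (marginal of a uniform permutation), so P[π(i) > i] = (n − i)/n. Summing: Σ_{i=1}^{216} (n − i)/n = (0 + 1 + … + 215)/216 = 216(216 − 1)/(2·216) = (216 − 1)/2.
Hence E[X] = Σ_{i=1}^{216} (216 − i)/216 = 215/2 ≈ 107.5000.

E[X] = 215/2 = 107.5000.


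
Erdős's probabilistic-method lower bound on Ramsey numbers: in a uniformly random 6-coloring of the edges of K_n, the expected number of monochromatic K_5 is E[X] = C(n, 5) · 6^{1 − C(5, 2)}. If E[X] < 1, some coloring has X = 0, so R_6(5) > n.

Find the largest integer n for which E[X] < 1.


We need C(n, 5) · 6^{1 − 10} < 1, i.e. C(n, 5) < 6^{10 − 1} = 10077696.
Check values of n near the boundary:
  n = 61: C(61, 5) = 5949147; 5949147 < 10077696? YES
  n = 62: C(62, 5) = 6471002; 6471002 < 10077696? YES
  n = 63: C(63, 5) = 7028847; 7028847 < 10077696? YES
  n = 64: C(64, 5) = 7624512; 7624512 < 10077696? YES
  n = 65: C(65, 5) = 8259888; 8259888 < 10077696? YES
  n = 66: C(66, 5) = 8936928; 8936928 < 10077696? YES
  n = 67: C(67, 5) = 9657648; 9657648 < 10077696? YES
  n = 68: C(68, 5) = 10424128; 10424128 < 10077696? NO
The largest n with C(n, 5) < 10077696 is n = 67 (where E[X] = 67067/69984 ≈ 0.958319). Hence R_6(5) > 67, i.e. R_6(5) ≥ 68.

Largest n = 67; hence R_6(5) > 67.


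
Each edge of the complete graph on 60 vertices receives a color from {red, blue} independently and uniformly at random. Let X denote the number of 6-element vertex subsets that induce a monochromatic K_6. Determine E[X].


Let X = Σ_S X_S over the C(60, 6) = 50063860 subsets S of size 6, where X_S = 1 if the K_6 on S is monochromatic.
For a fixed S, the K_6 on S has C(6, 2) = 15 edges. P[all 15 edges red] = (1/2)^15, and likewise for blue, so P[monochromatic] = 2·(1/2)^15 = 2^{1 − 15} = 1/16384.
By linearity: E[X] = C(60, 6) · 2^{1 − 15} = 50063860 · 1/16384 = 12515965/4096.
Numerically: E[X] ≈ 3055.656.

E[X] = C(60,6)·2^(1−C(6,2)) = 12515965/4096 ≈ 3055.656.


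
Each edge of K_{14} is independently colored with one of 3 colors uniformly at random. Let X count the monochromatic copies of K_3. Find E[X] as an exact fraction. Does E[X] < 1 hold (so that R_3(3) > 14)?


E[X] = C(14, 3) · 3^{1 − 3} = 364 · 3^{−2} = 364/9.
As a reduced fraction: E[X] = 364/9 ≈ 40.444444.
Is E[X] < 1? NO.
Since E[X] ≥ 1, the first-moment bound is inconclusive at n = 14; it does NOT by itself certify R_3(3) > 14.

E[X] = 364/9 ≈ 40.444444; E[X] ≥ 1; first-moment method inconclusive here.


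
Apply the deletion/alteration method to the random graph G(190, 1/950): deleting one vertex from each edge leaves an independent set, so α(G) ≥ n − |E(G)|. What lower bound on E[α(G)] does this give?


E[|E(G)|] = C(190, 2)·p = 17955 · (1/950) = 189/10.
E[α(G)] ≥ n − E[|E(G)|] = 190 − 189/10 = 1711/10.
Numerically: ≈ 171.100.
(This is only a lower bound; the true E[α(G)] may be larger.)

E[α(G)] ≥ 1711/10 ≈ 171.100.


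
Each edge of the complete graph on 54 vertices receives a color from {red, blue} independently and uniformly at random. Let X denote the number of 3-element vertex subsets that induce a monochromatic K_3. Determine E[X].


Let X = Σ_S X_S over the C(54, 3) = 24804 subsets S of size 3, where X_S = 1 if the K_3 on S is monochromatic.
For a fixed S, the K_3 on S has C(3, 2) = 3 edges. P[all 3 edges red] = (1/2)^3, and likewise for blue, so P[monochromatic] = 2·(1/2)^3 = 2^{1 − 3} = 1/4.
By linearity of expectation: E[X] = C(54, 3) · 2^{1 − 3} = 24804 · 1/4 = 6201.
Numerically: E[X] ≈ 6201.000.

E[X] = C(54,3)·2^(1−C(3,2)) = 6201 ≈ 6201.000.


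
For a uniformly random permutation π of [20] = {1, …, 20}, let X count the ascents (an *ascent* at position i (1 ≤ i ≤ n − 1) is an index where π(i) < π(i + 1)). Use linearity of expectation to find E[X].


Write X = Σ X_I over i = 1, …, 19, with X_I the indicator of one ascent.
There are 19 indicators.
For each fixed i, the pair (π(i), π(i+1)) is a uniformly random ordered pair of distinct values from {1, …, 20}; by symmetry P[π(i) < π(i+1)] = 1/2.
By linearity: E[X] = 19 · (1/2) = (20 − 1) · (1/2) = 19/2 ≈ 9.5000.

E[X] = 19/2 = 9.5000.


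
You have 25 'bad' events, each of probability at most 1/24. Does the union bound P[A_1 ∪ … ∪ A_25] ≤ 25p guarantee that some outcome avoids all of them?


Union bound: P[∪_{i=1}^{25} A_i] ≤ Σ_i P[A_i] ≤ 25·p = 25·(1/24) = 25/24.
Numerically: 25/24 ≈ 1.0416667.
Is 25/24 < 1? NO.
Since the bound 25/24 is ≥ 1, the union bound is uninformative here; it does NOT by itself certify existence.

25·p = 25/24 ≈ 1.0416667; existence NOT certified by the union bound.


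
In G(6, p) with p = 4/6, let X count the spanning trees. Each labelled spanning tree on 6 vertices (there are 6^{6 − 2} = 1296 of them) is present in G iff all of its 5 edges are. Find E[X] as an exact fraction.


K_6 has 6^{6 − 2} = 1296 labelled spanning trees.
For each such spanning tree H, let X_H = 1 if all 5 edges of H are present in G. Then P[X_H = 1] = p^{5} = (2/3)^{5} = 32/243.
By linearity: E[X] = Σ_H E[X_H] = 1296 · p^{5} = 1296 · 32/243 = 512/3.
Numerically: E[X] ≈ 171.

E[X] = 1296 · (2/3)^{5} = 512/3 ≈ 171.


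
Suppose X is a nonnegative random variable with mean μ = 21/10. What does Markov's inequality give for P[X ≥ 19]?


μ = E[X] = 21/10, a = 19.
Markov: P[X ≥ 19] ≤ μ/a = (21/10)/19 = 21/190.
Numerically: ≈ 0.1105.
(Since a = 19 > μ = 2.1000, the bound 21/190 is < 1 and informative.)

P[X ≥ 19] ≤ 21/190 ≈ 0.1105.


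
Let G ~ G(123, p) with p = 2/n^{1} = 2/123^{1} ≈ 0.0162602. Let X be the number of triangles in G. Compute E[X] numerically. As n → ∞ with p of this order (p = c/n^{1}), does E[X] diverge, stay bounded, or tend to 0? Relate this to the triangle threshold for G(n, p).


Number of potential triangles: C(123, 3) = 302621.
Each occurs with probability p³ ≈ (0.0162602)³ ≈ 4.29907135e-06.
By linearity: E[X] = C(123, 3)·p³ ≈ 302621 · 4.29907135e-06 ≈ 1.300989.
Here α = 1, so p = 2/n is exactly at the triangle threshold p ~ 1/n. Asymptotically E[X] → c³/6 = 2³/6 = 4/3 ≈ 1.333333, a bounded constant. In this regime the triangle count is asymptotically Poisson(c³/6).

E[X] ≈ 1.300989; in regime p = Θ(1/n^{1}) E[X] stays bounded (at the triangle threshold p ~ 1/n).


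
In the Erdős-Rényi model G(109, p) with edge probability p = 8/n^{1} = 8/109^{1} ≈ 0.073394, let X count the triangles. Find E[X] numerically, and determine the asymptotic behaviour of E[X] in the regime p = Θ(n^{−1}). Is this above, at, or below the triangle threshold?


Number of potential triangles: C(109, 3) = 209934.
Each occurs with probability p³ ≈ (0.073394)³ ≈ 3.9535794e-04.
By linearity: E[X] = C(109, 3)·p³ ≈ 209934 · 3.9535794e-04 ≈ 82.99907.
Here α = 1, so p = 8/n is exactly at the triangle threshold p ~ 1/n. Asymptotically E[X] → c³/6 = 8³/6 = 256/3 ≈ 85.33333, a bounded constant. In this regime the triangle count is asymptotically Poisson(c³/6).

E[X] ≈ 82.99907; in regime p = Θ(1/n^{1}) E[X] stays bounded (at the triangle threshold p ~ 1/n).


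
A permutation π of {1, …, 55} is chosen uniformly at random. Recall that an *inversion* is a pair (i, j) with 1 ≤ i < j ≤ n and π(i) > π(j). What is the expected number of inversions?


Write X = Σ X_I over the C(55, 2) = 1485 pairs i < j, with X_I the indicator of one inversion.
There are 1485 indicators.
For each fixed pair i < j, the values π(i) and π(j) are two distinct elements of {1, …, 55} in uniformly random order; by symmetry P[π(i) > π(j)] = 1/2.
By linearity: E[X] = 1485 · (1/2) = C(55, 2) · (1/2) = 1485/2 = 1485/2 ≈ 742.500.

E[X] = 1485/2 = 742.500.


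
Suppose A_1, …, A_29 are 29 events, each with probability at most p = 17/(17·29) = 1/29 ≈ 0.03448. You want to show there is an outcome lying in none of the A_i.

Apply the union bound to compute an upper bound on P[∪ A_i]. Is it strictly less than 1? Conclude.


Union bound: P[∪_{i=1}^{29} A_i] ≤ Σ_i P[A_i] ≤ 29·p = 29·(1/29) = 1.
Numerically: 1 ≈ 1.00000.
Is 1 < 1? NO.
Since the bound 1 is ≥ 1, the union bound is uninformative here; it does NOT by itself certify existence.

29·p = 1 ≈ 1.00000; existence NOT certified by the union bound.


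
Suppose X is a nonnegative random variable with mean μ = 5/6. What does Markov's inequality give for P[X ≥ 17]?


μ = E[X] = 5/6, a = 17.
Markov: P[X ≥ 17] ≤ μ/a = (5/6)/17 = 5/102.
Numerically: ≈ 0.049020.
(Since a = 17 > μ = 0.833333, the bound 5/102 is < 1 and informative.)

P[X ≥ 17] ≤ 5/102 ≈ 0.049020.


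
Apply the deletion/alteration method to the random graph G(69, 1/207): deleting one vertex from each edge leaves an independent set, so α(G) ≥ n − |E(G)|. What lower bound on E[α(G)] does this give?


E[|E(G)|] = C(69, 2)·p = 2346 · (1/207) = 34/3.
E[α(G)] ≥ n − E[|E(G)|] = 69 − 34/3 = 173/3.
Numerically: ≈ 57.667.
(This is only a lower bound; the true E[α(G)] may be larger.)

E[α(G)] ≥ 173/3 ≈ 57.667.


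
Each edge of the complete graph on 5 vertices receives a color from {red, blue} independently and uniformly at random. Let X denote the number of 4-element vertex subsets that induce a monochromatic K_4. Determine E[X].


Let X = Σ_S X_S over the C(5, 4) = 5 subsets S of size 4, where X_S = 1 if the K_4 on S is monochromatic.
For a fixed S, the K_4 on S has C(4, 2) = 6 edges. P[all 6 edges red] = (1/2)^6, and likewise for blue, so P[monochromatic] = 2·(1/2)^6 = 2^{1 − 6} = 1/32.
By linearity of expectation: E[X] = C(5, 4) · 2^{1 − 6} = 5 · 1/32 = 5/32.
Numerically: E[X] ≈ 0.156250.

E[X] = C(5,4)·2^(1−C(4,2)) = 5/32 ≈ 0.156250.


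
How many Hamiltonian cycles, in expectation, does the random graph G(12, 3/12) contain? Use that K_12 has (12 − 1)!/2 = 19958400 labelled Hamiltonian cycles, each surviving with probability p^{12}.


K_12 has (12 − 1)!/2 = 19958400 labelled Hamiltonian cycles.
For each such Hamiltonian cycle H, let X_H = 1 if all 12 edges of H are present in G. Then P[X_H = 1] = p^{12} = (1/4)^{12} = 1/16777216.
Summing the indicators: E[X] = Σ_H E[X_H] = 19958400 · p^{12} = 19958400 · 1/16777216 = 155925/131072.
Numerically: E[X] ≈ 1.18961.

E[X] = 19958400 · (1/4)^{12} = 155925/131072 ≈ 1.18961.


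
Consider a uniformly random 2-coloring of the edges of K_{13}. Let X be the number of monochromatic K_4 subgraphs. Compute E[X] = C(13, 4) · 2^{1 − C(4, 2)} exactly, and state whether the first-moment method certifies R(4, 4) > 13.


E[X] = C(13, 4) · 2^{1 − 6} = 715 · 2^{−5} = 715/32.
As a reduced fraction: E[X] = 715/32 ≈ 22.3438.
Is E[X] < 1? NO.
Since E[X] ≥ 1, the first-moment bound is inconclusive at n = 13; it does NOT by itself certify R(4, 4) > 13.

E[X] = 715/32 ≈ 22.3438; E[X] ≥ 1; first-moment method inconclusive here.


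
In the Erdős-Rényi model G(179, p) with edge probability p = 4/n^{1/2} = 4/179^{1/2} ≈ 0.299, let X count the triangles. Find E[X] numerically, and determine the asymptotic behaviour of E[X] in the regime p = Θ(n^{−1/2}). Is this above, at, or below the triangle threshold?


Number of potential triangles: C(179, 3) = 939929.
Each occurs with probability p³ ≈ (0.299)³ ≈ 2.67239e-02.
By linearity: E[X] = C(179, 3)·p³ ≈ 939929 · 2.67239e-02 ≈ 25118.603.
Since α = 1/2 < 1, p = c/n^{1/2} ≫ 1/n is above the triangle threshold p ~ 1/n. Asymptotically E[X] ~ (c³/6)·n^{3(1−α)} = (4³/6)·n^{1.5} → ∞; triangles are abundant w.h.p.

E[X] ≈ 25118.603; in regime p = Θ(1/n^{1/2}) E[X] diverges (above the triangle threshold p ~ 1/n).


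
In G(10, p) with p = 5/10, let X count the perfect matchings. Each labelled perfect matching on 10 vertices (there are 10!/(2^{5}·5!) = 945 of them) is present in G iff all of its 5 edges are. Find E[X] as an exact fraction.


K_10 has 10!/(2^{5}·5!) = 945 labelled perfect matchings.
For each such perfect matching H, let X_H = 1 if all 5 edges of H are present in G. Then P[X_H = 1] = p^{5} = (1/2)^{5} = 1/32.
By linearity of expectation: E[X] = Σ_H E[X_H] = 945 · p^{5} = 945 · 1/32 = 945/32.
Numerically: E[X] ≈ 29.5312.

E[X] = 945 · (1/2)^{5} = 945/32 ≈ 29.5312.


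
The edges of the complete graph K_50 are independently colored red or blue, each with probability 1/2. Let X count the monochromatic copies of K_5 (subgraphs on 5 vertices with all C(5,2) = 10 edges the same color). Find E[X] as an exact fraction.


Let X = Σ_S X_S over the C(50, 5) = 2118760 subsets S of size 5, where X_S = 1 if the K_5 on S is monochromatic.
For a fixed S, the K_5 on S has C(5, 2) = 10 edges. P[all 10 edges red] = (1/2)^10, and likewise for blue, so P[monochromatic] = 2·(1/2)^10 = 2^{1 − 10} = 1/512.
Summing: E[X] = C(50, 5) · 2^{1 − 10} = 2118760 · 1/512 = 264845/64.
Numerically: E[X] ≈ 4138.20312.

E[X] = C(50,5)·2^(1−C(5,2)) = 264845/64 ≈ 4138.20312.


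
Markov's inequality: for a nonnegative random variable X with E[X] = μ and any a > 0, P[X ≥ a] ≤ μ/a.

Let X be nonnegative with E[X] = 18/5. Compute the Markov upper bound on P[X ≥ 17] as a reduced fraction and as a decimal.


μ = E[X] = 18/5, a = 17.
Markov: P[X ≥ 17] ≤ μ/a = (18/5)/17 = 18/85.
Numerically: ≈ 0.212.
(Since a = 17 > μ = 3.600, the bound 18/85 is < 1 and informative.)

P[X ≥ 17] ≤ 18/85 ≈ 0.212.


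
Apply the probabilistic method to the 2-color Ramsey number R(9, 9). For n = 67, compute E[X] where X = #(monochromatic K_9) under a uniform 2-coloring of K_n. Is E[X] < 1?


E[X] = C(67, 9) · 2^{1 − 36} = 42757703560 · 2^{−35} = 42757703560/34359738368.
As a reduced fraction: E[X] = 5344712945/4294967296 ≈ 1.2444.
Is E[X] < 1? NO.
Since E[X] ≥ 1, the first-moment bound is inconclusive at n = 67; it does NOT by itself certify R(9, 9) > 67.

E[X] = 5344712945/4294967296 ≈ 1.2444; E[X] ≥ 1; first-moment method inconclusive here.


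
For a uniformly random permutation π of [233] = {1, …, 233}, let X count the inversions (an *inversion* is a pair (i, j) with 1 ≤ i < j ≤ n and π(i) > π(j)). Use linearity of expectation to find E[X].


Write X = Σ X_I over the C(233, 2) = 27028 pairs i < j, with X_I the indicator of one inversion.
There are 27028 indicators.
For each fixed pair i < j, the values π(i) and π(j) are two distinct elements of {1, …, 233} in uniformly random order; by symmetry P[π(i) > π(j)] = 1/2.
By linearity: E[X] = 27028 · (1/2) = C(233, 2) · (1/2) = 27028/2 = 13514 ≈ 13514.000.

E[X] = 13514 = 13514.000.


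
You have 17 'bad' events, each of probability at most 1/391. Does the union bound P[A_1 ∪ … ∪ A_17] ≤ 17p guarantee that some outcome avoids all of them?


Union bound: P[∪_{i=1}^{17} A_i] ≤ Σ_i P[A_i] ≤ 17·p = 17·(1/391) = 1/23.
Numerically: 1/23 ≈ 0.043.
Is 1/23 < 1? YES.
Since P[∪ A_i] ≤ 1/23 < 1, the complement has P[∩ A_i^c] ≥ 1 − 1/23 = 22/23 > 0, so some outcome avoids every A_i.

17·p = 1/23 ≈ 0.043; existence CERTIFIED by the union bound.


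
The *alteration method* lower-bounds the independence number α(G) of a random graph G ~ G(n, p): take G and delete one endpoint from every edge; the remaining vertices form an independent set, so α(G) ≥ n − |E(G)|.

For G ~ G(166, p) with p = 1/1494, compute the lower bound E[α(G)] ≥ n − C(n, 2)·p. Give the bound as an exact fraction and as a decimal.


E[|E(G)|] = C(166, 2)·p = 13695 · (1/1494) = 55/6.
E[α(G)] ≥ n − E[|E(G)|] = 166 − 55/6 = 941/6.
Numerically: ≈ 156.8333.
(This is only a lower bound; the true E[α(G)] may be larger.)

E[α(G)] ≥ 941/6 ≈ 156.8333.


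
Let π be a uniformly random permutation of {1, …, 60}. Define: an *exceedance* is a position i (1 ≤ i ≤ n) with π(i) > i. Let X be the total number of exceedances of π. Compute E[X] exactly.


Write X = Σ_{i=1}^{60} X_i, where X_i = 1_{π(i) > i}.
For each fixed i, π(i) is uniform over {1, …, 60} (marginal of a uniform permutation), so P[π(i) > i] = (n − i)/n. Summing: Σ_{i=1}^{60} (n − i)/n = (0 + 1 + … + 59)/60 = 60(60 − 1)/(2·60) = (60 − 1)/2.
Hence E[X] = Σ_{i=1}^{60} (60 − i)/60 = 59/2 ≈ 29.500.

E[X] = 59/2 = 29.500.


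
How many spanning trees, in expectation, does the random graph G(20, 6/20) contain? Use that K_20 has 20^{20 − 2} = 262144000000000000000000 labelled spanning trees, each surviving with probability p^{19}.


K_20 has 20^{20 − 2} = 262144000000000000000000 labelled spanning trees.
For each such spanning tree H, let X_H = 1 if all 19 edges of H are present in G. Then P[X_H = 1] = p^{19} = (3/10)^{19} = 1162261467/10000000000000000000.
Summing the indicators: E[X] = Σ_H E[X_H] = 262144000000000000000000 · p^{19} = 262144000000000000000000 · 1162261467/10000000000000000000 = 152339935002624/5.
Numerically: E[X] ≈ 3.0468e+13.

E[X] = 262144000000000000000000 · (3/10)^{19} = 152339935002624/5 ≈ 3.0468e+13.


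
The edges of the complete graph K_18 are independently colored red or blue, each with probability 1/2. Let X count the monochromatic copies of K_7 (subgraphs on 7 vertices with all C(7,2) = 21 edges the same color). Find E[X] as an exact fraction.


Let X = Σ_S X_S over the C(18, 7) = 31824 subsets S of size 7, where X_S = 1 if the K_7 on S is monochromatic.
For a fixed S, the K_7 on S has C(7, 2) = 21 edges. P[all 21 edges red] = (1/2)^21, and likewise for blue, so P[monochromatic] = 2·(1/2)^21 = 2^{1 − 21} = 1/1048576.
By linearity of expectation: E[X] = C(18, 7) · 2^{1 − 21} = 31824 · 1/1048576 = 1989/65536.
Numerically: E[X] ≈ 0.030.

E[X] = C(18,7)·2^(1−C(7,2)) = 1989/65536 ≈ 0.030.


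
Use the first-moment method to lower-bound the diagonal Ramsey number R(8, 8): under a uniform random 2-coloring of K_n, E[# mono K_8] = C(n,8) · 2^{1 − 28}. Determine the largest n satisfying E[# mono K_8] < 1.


We need C(n, 8) · 2^{1 − 28} < 1, i.e. C(n, 8) < 2^{28 − 1} = 134217728.
Check values of n near the boundary:
  n = 39: C(39, 8) = 61523748; 61523748 < 134217728? YES
  n = 40: C(40, 8) = 76904685; 76904685 < 134217728? YES
  n = 41: C(41, 8) = 95548245; 95548245 < 134217728? YES
  n = 42: C(42, 8) = 118030185; 118030185 < 134217728? YES
  n = 43: C(43, 8) = 145008513; 145008513 < 134217728? NO
The largest n with C(n, 8) < 134217728 is n = 42 (where E[X] = 118030185/134217728 ≈ 0.879). Hence R(8, 8) > 42, i.e. R(8, 8) ≥ 43.

Largest n = 42; hence R(8, 8) > 42.


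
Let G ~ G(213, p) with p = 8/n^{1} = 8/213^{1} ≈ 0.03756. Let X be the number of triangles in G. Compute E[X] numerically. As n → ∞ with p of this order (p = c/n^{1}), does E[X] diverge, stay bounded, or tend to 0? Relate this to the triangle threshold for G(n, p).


Number of potential triangles: C(213, 3) = 1587986.
Each occurs with probability p³ ≈ (0.03756)³ ≈ 5.298234e-05.
By linearity: E[X] = C(213, 3)·p³ ≈ 1587986 · 5.298234e-05 ≈ 84.1352.
Here α = 1, so p = 8/n is exactly at the triangle threshold p ~ 1/n. Asymptotically E[X] → c³/6 = 8³/6 = 256/3 ≈ 85.3333, a bounded constant. In this regime the triangle count is asymptotically Poisson(c³/6).

E[X] ≈ 84.1352; in regime p = Θ(1/n^{1}) E[X] stays bounded (at the triangle threshold p ~ 1/n).


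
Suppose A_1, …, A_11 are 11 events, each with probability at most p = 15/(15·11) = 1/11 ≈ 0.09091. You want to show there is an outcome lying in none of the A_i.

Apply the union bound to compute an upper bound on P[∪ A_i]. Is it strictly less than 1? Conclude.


Union bound: P[∪_{i=1}^{11} A_i] ≤ Σ_i P[A_i] ≤ 11·p = 11·(1/11) = 1.
Numerically: 1 ≈ 1.00000.
Is 1 < 1? NO.
Since the bound 1 is ≥ 1, the union bound is uninformative here; it does NOT by itself certify existence.

11·p = 1 ≈ 1.00000; existence NOT certified by the union bound.


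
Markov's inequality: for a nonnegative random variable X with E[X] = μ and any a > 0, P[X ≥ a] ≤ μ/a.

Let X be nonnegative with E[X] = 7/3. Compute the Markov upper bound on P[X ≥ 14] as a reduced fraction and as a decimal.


μ = E[X] = 7/3, a = 14.
Markov: P[X ≥ 14] ≤ μ/a = (7/3)/14 = 1/6.
Numerically: ≈ 0.1667.
(Since a = 14 > μ = 2.3333, the bound 1/6 is < 1 and informative.)

P[X ≥ 14] ≤ 1/6 ≈ 0.1667.


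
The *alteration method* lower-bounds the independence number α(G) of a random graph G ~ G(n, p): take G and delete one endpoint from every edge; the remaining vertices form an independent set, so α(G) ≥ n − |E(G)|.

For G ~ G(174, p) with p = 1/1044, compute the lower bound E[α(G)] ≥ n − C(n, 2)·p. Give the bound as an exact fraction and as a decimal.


E[|E(G)|] = C(174, 2)·p = 15051 · (1/1044) = 173/12.
E[α(G)] ≥ n − E[|E(G)|] = 174 − 173/12 = 1915/12.
Numerically: ≈ 159.583.
(This is only a lower bound; the true E[α(G)] may be larger.)

E[α(G)] ≥ 1915/12 ≈ 159.583.


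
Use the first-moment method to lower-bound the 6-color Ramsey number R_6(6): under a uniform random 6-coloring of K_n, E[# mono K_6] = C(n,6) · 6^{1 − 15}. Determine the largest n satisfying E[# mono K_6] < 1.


We need C(n, 6) · 6^{1 − 15} < 1, i.e. C(n, 6) < 6^{15 − 1} = 78364164096.
Check values of n near the boundary:
  n = 194: C(194, 6) = 68482017072; 68482017072 < 78364164096? YES
  n = 195: C(195, 6) = 70656049360; 70656049360 < 78364164096? YES
  n = 196: C(196, 6) = 72887293024; 72887293024 < 78364164096? YES
  n = 197: C(197, 6) = 75176946208; 75176946208 < 78364164096? YES
  n = 198: C(198, 6) = 77526225777; 77526225777 < 78364164096? YES
  n = 199: C(199, 6) = 79936367511; 79936367511 < 78364164096? NO
  n = 200: C(200, 6) = 82408626300; 82408626300 < 78364164096? NO
The largest n with C(n, 6) < 78364164096 is n = 198 (where E[X] = 25842075259/26121388032 ≈ 0.9893071). Hence R_6(6) > 198, i.e. R_6(6) ≥ 199.

Largest n = 198; hence R_6(6) > 198.


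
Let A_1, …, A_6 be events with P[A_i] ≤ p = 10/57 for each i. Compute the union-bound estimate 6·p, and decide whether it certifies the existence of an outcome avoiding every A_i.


Union bound: P[∪_{i=1}^{6} A_i] ≤ Σ_i P[A_i] ≤ 6·p = 6·(10/57) = 20/19.
Numerically: 20/19 ≈ 1.0526316.
Is 20/19 < 1? NO.
Since the bound 20/19 is ≥ 1, the union bound is uninformative here; it does NOT by itself certify existence.

6·p = 20/19 ≈ 1.0526316; existence NOT certified by the union bound.


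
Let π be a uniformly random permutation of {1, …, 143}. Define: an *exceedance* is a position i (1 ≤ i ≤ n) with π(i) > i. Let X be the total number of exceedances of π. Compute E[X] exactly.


Write X = Σ_{i=1}^{143} X_i, where X_i = 1_{π(i) > i}.
For each fixed i, π(i) is uniform over {1, …, 143} (marginal of a uniform permutation), so P[π(i) > i] = (n − i)/n. Summing: Σ_{i=1}^{143} (n − i)/n = (0 + 1 + … + 142)/143 = 143(143 − 1)/(2·143) = (143 − 1)/2.
Hence E[X] = Σ_{i=1}^{143} (143 − i)/143 = 71 ≈ 71.000.

E[X] = 71 = 71.000.


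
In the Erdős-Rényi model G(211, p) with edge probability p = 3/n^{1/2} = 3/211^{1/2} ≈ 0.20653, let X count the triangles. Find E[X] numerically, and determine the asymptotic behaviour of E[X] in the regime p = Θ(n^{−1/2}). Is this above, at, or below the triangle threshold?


Number of potential triangles: C(211, 3) = 1543465.
Each occurs with probability p³ ≈ (0.20653)³ ≈ 8.8092732e-03.
By linearity: E[X] = C(211, 3)·p³ ≈ 1543465 · 8.8092732e-03 ≈ 13596.80493.
Since α = 1/2 < 1, p = c/n^{1/2} ≫ 1/n is above the triangle threshold p ~ 1/n. Asymptotically E[X] ~ (c³/6)·n^{3(1−α)} = (3³/6)·n^{1.5} → ∞; triangles are abundant w.h.p.

E[X] ≈ 13596.80493; in regime p = Θ(1/n^{1/2}) E[X] diverges (above the triangle threshold p ~ 1/n).


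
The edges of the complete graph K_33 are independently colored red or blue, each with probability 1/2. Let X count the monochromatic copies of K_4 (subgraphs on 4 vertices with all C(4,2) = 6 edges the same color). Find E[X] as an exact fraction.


Let X = Σ_S X_S over the C(33, 4) = 40920 subsets S of size 4, where X_S = 1 if the K_4 on S is monochromatic.
For a fixed S, the K_4 on S has C(4, 2) = 6 edges. P[all 6 edges red] = (1/2)^6, and likewise for blue, so P[monochromatic] = 2·(1/2)^6 = 2^{1 − 6} = 1/32.
By linearity of expectation: E[X] = C(33, 4) · 2^{1 − 6} = 40920 · 1/32 = 5115/4.
Numerically: E[X] ≈ 1278.750000.

E[X] = C(33,4)·2^(1−C(4,2)) = 5115/4 ≈ 1278.750000.


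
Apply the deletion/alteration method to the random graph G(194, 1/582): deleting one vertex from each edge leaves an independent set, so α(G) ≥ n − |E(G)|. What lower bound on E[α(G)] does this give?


E[|E(G)|] = C(194, 2)·p = 18721 · (1/582) = 193/6.
E[α(G)] ≥ n − E[|E(G)|] = 194 − 193/6 = 971/6.
Numerically: ≈ 161.833.
(This is only a lower bound; the true E[α(G)] may be larger.)

E[α(G)] ≥ 971/6 ≈ 161.833.


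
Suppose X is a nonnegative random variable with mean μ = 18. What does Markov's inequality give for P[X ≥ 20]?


μ = E[X] = 18, a = 20.
Markov: P[X ≥ 20] ≤ μ/a = (18)/20 = 9/10.
Numerically: ≈ 0.900000.
(Since a = 20 > μ = 18.000000, the bound 9/10 is < 1 and informative.)

P[X ≥ 20] ≤ 9/10 ≈ 0.900000.
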